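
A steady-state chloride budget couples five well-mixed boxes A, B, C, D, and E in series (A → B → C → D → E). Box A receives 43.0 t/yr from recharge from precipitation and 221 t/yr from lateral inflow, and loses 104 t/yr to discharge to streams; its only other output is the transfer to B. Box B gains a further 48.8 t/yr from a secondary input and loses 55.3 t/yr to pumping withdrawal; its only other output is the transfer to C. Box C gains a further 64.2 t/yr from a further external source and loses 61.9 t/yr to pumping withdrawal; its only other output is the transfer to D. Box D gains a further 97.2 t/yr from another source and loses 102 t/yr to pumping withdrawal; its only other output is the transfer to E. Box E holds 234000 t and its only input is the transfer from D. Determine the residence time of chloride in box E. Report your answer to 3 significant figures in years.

1550 yr

Box A: F(A→B) = (43.0 + 221) − 104 = 160.00 t/yr.
Box B: F(B→C) = (160.00 + 48.8) − 55.3 = 153.50 t/yr.
Box C: F(C→D) = (153.50 + 64.2) − 61.9 = 155.80 t/yr.
Box D: F(D→E) = (155.80 + 97.2) − 102 = 151.00 t/yr.
Box E throughput = its input = 151.00 t/yr; τ = 234000 / 151.00 = 1550 yr.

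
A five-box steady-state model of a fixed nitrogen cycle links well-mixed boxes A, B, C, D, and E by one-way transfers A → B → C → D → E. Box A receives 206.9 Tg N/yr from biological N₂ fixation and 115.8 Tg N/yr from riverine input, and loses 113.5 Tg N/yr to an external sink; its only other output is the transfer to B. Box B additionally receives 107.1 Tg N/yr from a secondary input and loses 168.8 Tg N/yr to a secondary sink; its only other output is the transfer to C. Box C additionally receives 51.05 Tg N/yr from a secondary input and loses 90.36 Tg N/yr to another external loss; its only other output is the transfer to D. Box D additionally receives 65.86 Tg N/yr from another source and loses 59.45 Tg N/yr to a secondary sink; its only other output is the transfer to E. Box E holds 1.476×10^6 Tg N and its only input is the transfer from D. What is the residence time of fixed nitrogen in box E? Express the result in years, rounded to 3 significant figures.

Box A: F(A→B) = (206.9 + 115.8) − 113.5 = 209.20 Tg N/yr.
Box B: F(B→C) = (209.20 + 107.1) − 168.8 = 147.50 Tg N/yr.
Box C: F(C→D) = (147.50 + 51.05) − 90.36 = 108.19 Tg N/yr.
Box D: F(D→E) = (108.19 + 65.86) − 59.45 = 114.60 Tg N/yr.
Box E throughput = its input = 114.60 Tg N/yr; τ = 1.476×10^6 / 114.60 = 12880 yr.

12900 yr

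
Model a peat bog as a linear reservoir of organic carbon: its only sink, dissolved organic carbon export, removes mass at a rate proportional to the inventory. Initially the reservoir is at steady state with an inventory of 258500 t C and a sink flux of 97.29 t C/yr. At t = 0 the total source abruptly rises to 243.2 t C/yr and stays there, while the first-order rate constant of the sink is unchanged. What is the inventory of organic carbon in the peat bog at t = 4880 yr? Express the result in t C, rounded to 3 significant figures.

Residence time τ = M₀/F₀ = 2657 yr. The eventual steady state is M_∞ = M₀·(F₁/F₀) = 258500 × 243.2/97.29 = 646180 t C.
The anomaly ΔM(t) = M(t) − M_∞ decays as ΔM₀·e^(−t/τ) with ΔM₀ = 258500 − 646180 = −387700 t C.
At t = 4880 yr, e^(−t/τ) = e^(−1.837) = 0.1593, so ΔM = −61780 t C and M = 646180 − 61780 = 584410 t C.

584000 t C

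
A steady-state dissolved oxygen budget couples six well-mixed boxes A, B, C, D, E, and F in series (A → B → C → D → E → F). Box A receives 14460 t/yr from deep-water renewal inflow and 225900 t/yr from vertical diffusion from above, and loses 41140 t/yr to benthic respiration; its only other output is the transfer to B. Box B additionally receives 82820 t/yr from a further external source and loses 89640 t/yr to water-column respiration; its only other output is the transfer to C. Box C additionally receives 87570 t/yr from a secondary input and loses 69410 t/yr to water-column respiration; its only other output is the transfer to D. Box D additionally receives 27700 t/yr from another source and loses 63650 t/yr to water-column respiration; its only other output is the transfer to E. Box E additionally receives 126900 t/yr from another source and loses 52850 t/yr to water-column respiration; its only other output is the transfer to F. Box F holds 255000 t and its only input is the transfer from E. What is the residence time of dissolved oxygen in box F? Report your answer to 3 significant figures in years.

Box A: F(A→B) = (14460 + 225900) − 41140 = 199220 t/yr.
Box B: F(B→C) = (199220 + 82820) − 89640 = 192400 t/yr.
Box C: F(C→D) = (192400 + 87570) − 69410 = 210560 t/yr.
Box D: F(D→E) = (210560 + 27700) − 63650 = 174610 t/yr.
Box E: F(E→F) = (174610 + 126900) − 52850 = 248660 t/yr.
Box F throughput = its input = 248660 t/yr; τ = 255000 / 248660 = 1.025 yr.

1.03 yr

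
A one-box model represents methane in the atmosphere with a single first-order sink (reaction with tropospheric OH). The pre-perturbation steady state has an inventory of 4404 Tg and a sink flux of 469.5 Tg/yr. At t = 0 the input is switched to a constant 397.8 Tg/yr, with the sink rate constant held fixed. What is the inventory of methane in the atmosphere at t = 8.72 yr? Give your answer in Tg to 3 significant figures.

4000 Tg

Residence time τ = M₀/F₀ = 9.380 yr. The eventual steady state is M_∞ = M₀·(F₁/F₀) = 4404 × 397.8/469.5 = 3731.4 Tg.
The anomaly ΔM(t) = M(t) − M_∞ decays as ΔM₀·e^(−t/τ) with ΔM₀ = 4404 − 3731.4 = 672.6 Tg.
At t = 8.72 yr, e^(−t/τ) = e^(−0.9296) = 0.3947, so ΔM = 265.5 Tg and M = 3731.4 + 265.5 = 3996.9 Tg.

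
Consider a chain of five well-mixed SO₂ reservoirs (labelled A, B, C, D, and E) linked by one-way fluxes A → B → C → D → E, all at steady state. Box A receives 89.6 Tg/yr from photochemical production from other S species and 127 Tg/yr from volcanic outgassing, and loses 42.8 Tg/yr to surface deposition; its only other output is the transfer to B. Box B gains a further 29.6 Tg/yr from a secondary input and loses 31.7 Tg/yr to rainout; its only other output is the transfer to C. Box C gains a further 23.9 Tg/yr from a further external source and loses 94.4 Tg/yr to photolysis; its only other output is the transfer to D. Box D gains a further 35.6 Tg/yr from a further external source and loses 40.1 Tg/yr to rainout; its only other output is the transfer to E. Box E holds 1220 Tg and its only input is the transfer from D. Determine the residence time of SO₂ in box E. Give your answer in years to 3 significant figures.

Box A: F(A→B) = (89.6 + 127) − 42.8 = 173.80 Tg/yr.
Box B: F(B→C) = (173.80 + 29.6) − 31.7 = 171.70 Tg/yr.
Box C: F(C→D) = (171.70 + 23.9) − 94.4 = 101.20 Tg/yr.
Box D: F(D→E) = (101.20 + 35.6) − 40.1 = 96.700 Tg/yr.
Box E throughput = its input = 96.700 Tg/yr; τ = 1220 / 96.700 = 12.62 yr.

12.6 yr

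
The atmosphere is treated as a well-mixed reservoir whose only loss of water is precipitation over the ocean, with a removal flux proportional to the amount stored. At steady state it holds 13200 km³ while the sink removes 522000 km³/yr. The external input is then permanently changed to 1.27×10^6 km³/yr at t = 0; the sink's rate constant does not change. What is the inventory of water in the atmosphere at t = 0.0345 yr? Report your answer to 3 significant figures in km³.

The sink rate constant is k = F₀/M₀ = 522000/13200 = 39.55 yr⁻¹.
Solving dM/dt = F₁ − kM with M(0) = M₀ gives M(t) = F₁/k + (M₀ − F₁/k)·e^(−kt).
F₁/k = 1.27×10^6/39.55 = 32115 km³; kt = 39.55 × 0.0345 = 1.364, e^(−kt) = 0.2556.
M(0.0345) = 32115 + (13200 − 32115) × 0.2556 = 32115 − 4834 = 27281 km³.

27300 km³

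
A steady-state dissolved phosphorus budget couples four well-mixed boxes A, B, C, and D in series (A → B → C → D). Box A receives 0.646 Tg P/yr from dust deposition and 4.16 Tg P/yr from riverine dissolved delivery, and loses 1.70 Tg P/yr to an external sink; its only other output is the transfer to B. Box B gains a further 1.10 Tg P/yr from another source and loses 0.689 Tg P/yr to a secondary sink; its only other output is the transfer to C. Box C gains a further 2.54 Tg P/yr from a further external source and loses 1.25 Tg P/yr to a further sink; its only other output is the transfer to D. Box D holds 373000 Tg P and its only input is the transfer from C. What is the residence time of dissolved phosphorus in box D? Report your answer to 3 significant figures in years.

77600 yr

Box A: F(A→B) = (0.646 + 4.16) − 1.70 = 3.1060 Tg P/yr.
Box B: F(B→C) = (3.1060 + 1.10) − 0.689 = 3.5170 Tg P/yr.
Box C: F(C→D) = (3.5170 + 2.54) − 1.25 = 4.8070 Tg P/yr.
Box D throughput = its input = 4.8070 Tg P/yr; τ = 373000 / 4.8070 = 77600 yr.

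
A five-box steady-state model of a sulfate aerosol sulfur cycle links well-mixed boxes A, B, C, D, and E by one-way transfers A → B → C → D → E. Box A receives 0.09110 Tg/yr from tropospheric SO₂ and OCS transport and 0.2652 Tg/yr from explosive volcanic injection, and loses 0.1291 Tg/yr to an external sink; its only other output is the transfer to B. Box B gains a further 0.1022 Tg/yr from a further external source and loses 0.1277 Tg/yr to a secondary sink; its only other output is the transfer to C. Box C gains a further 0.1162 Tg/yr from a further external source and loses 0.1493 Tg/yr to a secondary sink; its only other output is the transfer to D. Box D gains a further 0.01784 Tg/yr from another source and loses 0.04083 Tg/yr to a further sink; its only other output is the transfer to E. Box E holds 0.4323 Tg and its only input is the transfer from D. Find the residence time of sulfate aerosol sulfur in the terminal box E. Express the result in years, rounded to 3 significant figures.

2.97 yr

Box A: F(A→B) = (0.09110 + 0.2652) − 0.1291 = 0.22720 Tg/yr.
Box B: F(B→C) = (0.22720 + 0.1022) − 0.1277 = 0.20170 Tg/yr.
Box C: F(C→D) = (0.20170 + 0.1162) − 0.1493 = 0.16860 Tg/yr.
Box D: F(D→E) = (0.16860 + 0.01784) − 0.04083 = 0.14561 Tg/yr.
Box E throughput = its input = 0.14561 Tg/yr; τ = 0.4323 / 0.14561 = 2.969 yr.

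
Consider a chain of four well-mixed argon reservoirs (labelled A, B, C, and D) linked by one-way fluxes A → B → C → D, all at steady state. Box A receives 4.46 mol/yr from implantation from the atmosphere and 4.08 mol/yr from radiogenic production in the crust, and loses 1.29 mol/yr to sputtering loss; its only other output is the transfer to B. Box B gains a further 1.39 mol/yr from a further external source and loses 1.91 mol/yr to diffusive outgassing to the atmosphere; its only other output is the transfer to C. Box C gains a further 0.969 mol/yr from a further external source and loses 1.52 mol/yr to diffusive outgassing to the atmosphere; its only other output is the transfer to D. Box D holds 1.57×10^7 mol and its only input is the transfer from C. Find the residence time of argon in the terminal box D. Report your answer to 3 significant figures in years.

2.54×10^6 yr

Box A: F(A→B) = (4.46 + 4.08) − 1.29 = 7.2500 mol/yr.
Box B: F(B→C) = (7.2500 + 1.39) − 1.91 = 6.7300 mol/yr.
Box C: F(C→D) = (6.7300 + 0.969) − 1.52 = 6.1790 mol/yr.
Box D throughput = its input = 6.1790 mol/yr; τ = 1.57×10^7 / 6.1790 = 2.541×10^6 yr.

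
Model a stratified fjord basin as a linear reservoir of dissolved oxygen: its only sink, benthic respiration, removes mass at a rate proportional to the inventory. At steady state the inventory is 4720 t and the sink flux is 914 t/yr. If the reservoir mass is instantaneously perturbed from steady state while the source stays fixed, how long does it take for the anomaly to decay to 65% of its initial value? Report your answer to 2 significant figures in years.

2.2 yr

For a linear reservoir the anomaly decays as exp(−t/τ) with τ = M/F = 4720/914 = 5.164 yr.
exp(−t/τ) = 0.65 ⇒ t = −τ ln(0.65) = 5.164 × 0.4308 = 2.225 yr.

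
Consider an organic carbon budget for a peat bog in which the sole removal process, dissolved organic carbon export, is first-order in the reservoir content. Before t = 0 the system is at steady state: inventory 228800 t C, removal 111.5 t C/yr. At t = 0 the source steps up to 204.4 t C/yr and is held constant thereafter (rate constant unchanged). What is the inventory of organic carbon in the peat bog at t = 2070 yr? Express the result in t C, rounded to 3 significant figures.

350000 t C

τ = M₀/F₀ = 228800/111.5 = 2052 yr; rate constant k = 1/τ.
New steady state M_∞ = F₁/k = F₁·τ = 204.4 × 2052 = 419430 t C.
M(t) = M_∞ + (M₀ − M_∞)·e^(−t/τ); t/τ = 2070/2052 = 1.009, so e^(−t/τ) = 0.3647.
M(t) = 419430 − 190600 × 0.3647 = 349910 t C.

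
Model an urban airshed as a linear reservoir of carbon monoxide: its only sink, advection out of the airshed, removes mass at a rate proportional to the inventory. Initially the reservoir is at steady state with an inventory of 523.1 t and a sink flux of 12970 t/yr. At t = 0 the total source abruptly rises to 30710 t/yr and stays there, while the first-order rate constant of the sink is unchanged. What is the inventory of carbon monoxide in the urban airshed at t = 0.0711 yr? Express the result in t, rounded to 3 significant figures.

Residence time τ = M₀/F₀ = 0.04033 yr. The eventual steady state is M_∞ = M₀·(F₁/F₀) = 523.1 × 30710/12970 = 1238.6 t.
The anomaly ΔM(t) = M(t) − M_∞ decays as ΔM₀·e^(−t/τ) with ΔM₀ = 523.1 − 1238.6 = −715.5 t.
At t = 0.0711 yr, e^(−t/τ) = e^(−1.763) = 0.1715, so ΔM = −122.7 t and M = 1238.6 − 122.7 = 1115.8 t.

1120 t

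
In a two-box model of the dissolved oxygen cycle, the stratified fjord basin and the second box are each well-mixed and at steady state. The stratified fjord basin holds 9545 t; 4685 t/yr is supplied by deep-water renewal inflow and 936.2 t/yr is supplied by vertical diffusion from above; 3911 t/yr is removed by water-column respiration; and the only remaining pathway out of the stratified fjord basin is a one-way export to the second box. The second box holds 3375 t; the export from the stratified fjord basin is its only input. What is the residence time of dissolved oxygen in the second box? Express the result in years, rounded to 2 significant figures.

Balance the stratified fjord basin: ΣF_in = 4685 + 936.2 = 5621.2 t/yr.
Export to the second box = ΣF_in − (3911) = 1710.2 t/yr.
At steady state the output of the second box equals its input, 1710.2 t/yr.
τ = M / F = 3375 / 1710.2 = 1.973 yr.

2.0 yr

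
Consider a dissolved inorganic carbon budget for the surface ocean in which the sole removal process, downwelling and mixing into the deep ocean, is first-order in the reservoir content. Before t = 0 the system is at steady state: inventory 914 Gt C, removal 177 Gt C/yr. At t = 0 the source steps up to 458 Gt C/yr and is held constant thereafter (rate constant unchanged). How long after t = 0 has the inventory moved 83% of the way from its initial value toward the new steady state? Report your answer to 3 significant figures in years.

9.15 yr

τ = M₀/F₀ = 914/177 = 5.164 yr.
The remaining gap fraction is e^(−t/τ); 83% covered ⇒ e^(−t/τ) = 0.170.
t = −τ ln(0.170) = 5.164 × 1.772 = 9.150 yr.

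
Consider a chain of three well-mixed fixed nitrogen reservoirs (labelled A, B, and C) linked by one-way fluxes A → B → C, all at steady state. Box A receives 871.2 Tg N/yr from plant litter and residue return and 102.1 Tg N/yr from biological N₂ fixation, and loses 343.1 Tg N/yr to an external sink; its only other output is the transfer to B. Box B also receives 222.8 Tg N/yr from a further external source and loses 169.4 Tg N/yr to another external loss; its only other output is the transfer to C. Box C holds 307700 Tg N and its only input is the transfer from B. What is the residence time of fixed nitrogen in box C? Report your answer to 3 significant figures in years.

Box A: F(A→B) = (871.2 + 102.1) − 343.1 = 630.20 Tg N/yr.
Box B: F(B→C) = (630.20 + 222.8) − 169.4 = 683.60 Tg N/yr.
Box C throughput = its input = 683.60 Tg N/yr; τ = 307700 / 683.60 = 450.1 yr.

450 yr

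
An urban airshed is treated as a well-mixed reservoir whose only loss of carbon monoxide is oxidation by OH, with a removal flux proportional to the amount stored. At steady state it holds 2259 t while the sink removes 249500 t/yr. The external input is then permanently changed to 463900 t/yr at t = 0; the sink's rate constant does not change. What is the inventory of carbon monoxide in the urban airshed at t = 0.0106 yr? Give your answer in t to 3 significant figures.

Residence time τ = M₀/F₀ = 0.009054 yr. The eventual steady state is M_∞ = M₀·(F₁/F₀) = 2259 × 463900/249500 = 4200.2 t.
The anomaly ΔM(t) = M(t) − M_∞ decays as ΔM₀·e^(−t/τ) with ΔM₀ = 2259 − 4200.2 = −1941 t.
At t = 0.0106 yr, e^(−t/τ) = e^(−1.171) = 0.3101, so ΔM = −602.0 t and M = 4200.2 − 602.0 = 3598.2 t.

3600 t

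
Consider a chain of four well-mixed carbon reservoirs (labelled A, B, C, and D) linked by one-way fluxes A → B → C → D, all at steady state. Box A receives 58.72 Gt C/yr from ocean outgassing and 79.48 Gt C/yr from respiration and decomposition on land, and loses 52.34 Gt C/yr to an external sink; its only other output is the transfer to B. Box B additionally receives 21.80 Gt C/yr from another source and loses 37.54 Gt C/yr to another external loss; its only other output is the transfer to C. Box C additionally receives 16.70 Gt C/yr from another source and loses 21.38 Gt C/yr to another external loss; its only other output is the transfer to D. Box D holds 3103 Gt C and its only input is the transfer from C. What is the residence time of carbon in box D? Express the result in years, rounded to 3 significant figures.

Box A: F(A→B) = (58.72 + 79.48) − 52.34 = 85.860 Gt C/yr.
Box B: F(B→C) = (85.860 + 21.80) − 37.54 = 70.120 Gt C/yr.
Box C: F(C→D) = (70.120 + 16.70) − 21.38 = 65.440 Gt C/yr.
Box D throughput = its input = 65.440 Gt C/yr; τ = 3103 / 65.440 = 47.42 yr.

47.4 yr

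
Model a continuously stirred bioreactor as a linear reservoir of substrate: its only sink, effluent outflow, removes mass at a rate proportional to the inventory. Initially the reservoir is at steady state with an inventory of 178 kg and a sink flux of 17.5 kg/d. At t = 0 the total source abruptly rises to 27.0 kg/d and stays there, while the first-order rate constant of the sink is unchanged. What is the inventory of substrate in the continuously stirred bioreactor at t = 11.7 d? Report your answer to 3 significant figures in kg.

τ = M₀/F₀ = 178/17.5 = 10.17 d; rate constant k = 1/τ.
New steady state M_∞ = F₁/k = F₁·τ = 27.0 × 10.17 = 274.63 kg.
M(t) = M_∞ + (M₀ − M_∞)·e^(−t/τ); t/τ = 11.7/10.17 = 1.150, so e^(−t/τ) = 0.3165.
M(t) = 274.63 − 96.63 × 0.3165 = 244.04 kg.

244 kg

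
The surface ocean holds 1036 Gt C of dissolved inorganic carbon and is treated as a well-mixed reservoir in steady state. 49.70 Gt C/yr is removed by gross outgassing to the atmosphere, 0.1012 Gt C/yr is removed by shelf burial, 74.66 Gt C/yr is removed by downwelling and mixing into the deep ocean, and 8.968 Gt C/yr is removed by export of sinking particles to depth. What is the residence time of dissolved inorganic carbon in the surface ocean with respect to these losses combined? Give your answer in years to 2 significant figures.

Total removal = 49.70 + 0.1012 + 74.66 + 8.968 = 133.43 Gt C/yr.
τ = M / ΣF_out = 1036 / 133.43 = 7.764 yr.

7.8 yr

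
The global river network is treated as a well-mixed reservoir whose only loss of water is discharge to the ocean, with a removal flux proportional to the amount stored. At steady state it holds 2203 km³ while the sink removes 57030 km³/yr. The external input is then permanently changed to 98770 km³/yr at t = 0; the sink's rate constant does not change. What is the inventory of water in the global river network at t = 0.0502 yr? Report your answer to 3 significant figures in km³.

τ = M₀/F₀ = 2203/57030 = 0.03863 yr; rate constant k = 1/τ.
New steady state M_∞ = F₁/k = F₁·τ = 98770 × 0.03863 = 3815.4 km³.
M(t) = M_∞ + (M₀ − M_∞)·e^(−t/τ); t/τ = 0.0502/0.03863 = 1.300, so e^(−t/τ) = 0.2727.
M(t) = 3815.4 − 1612 × 0.2727 = 3375.7 km³.

3380 km³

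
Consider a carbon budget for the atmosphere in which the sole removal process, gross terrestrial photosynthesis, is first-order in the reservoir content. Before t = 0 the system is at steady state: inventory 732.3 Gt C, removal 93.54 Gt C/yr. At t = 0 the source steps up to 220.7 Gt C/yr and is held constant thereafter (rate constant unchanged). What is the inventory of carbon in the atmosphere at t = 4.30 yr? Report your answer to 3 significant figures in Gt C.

The sink rate constant is k = F₀/M₀ = 93.54/732.3 = 0.1277 yr⁻¹.
Solving dM/dt = F₁ − kM with M(0) = M₀ gives M(t) = F₁/k + (M₀ − F₁/k)·e^(−kt).
F₁/k = 220.7/0.1277 = 1727.8 Gt C; kt = 0.1277 × 4.30 = 0.5493, e^(−kt) = 0.5774.
M(4.30) = 1727.8 + (732.3 − 1727.8) × 0.5774 = 1727.8 − 574.8 = 1153.0 Gt C.

1150 Gt C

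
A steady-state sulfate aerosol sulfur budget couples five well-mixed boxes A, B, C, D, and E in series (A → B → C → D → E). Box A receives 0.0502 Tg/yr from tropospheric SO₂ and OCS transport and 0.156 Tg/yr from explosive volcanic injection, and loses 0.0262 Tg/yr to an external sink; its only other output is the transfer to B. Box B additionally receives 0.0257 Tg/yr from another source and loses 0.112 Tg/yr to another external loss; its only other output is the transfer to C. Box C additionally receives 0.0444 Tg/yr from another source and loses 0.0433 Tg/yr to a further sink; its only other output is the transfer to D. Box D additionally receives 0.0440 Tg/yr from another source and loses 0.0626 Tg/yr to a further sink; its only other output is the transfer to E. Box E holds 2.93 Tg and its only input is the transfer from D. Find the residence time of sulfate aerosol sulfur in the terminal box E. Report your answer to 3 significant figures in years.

38.5 yr

Box A: F(A→B) = (0.0502 + 0.156) − 0.0262 = 0.18000 Tg/yr.
Box B: F(B→C) = (0.18000 + 0.0257) − 0.112 = 0.093700 Tg/yr.
Box C: F(C→D) = (0.093700 + 0.0444) − 0.0433 = 0.094800 Tg/yr.
Box D: F(D→E) = (0.094800 + 0.0440) − 0.0626 = 0.076200 Tg/yr.
Box E throughput = its input = 0.076200 Tg/yr; τ = 2.93 / 0.076200 = 38.45 yr.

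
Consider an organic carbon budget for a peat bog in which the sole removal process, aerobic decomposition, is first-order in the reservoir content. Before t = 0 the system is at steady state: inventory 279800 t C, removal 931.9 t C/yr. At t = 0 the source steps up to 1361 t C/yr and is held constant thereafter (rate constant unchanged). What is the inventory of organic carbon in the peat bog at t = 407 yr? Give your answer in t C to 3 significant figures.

375000 t C

The sink rate constant is k = F₀/M₀ = 931.9/279800 = 0.003331 yr⁻¹.
Solving dM/dt = F₁ − kM with M(0) = M₀ gives M(t) = F₁/k + (M₀ − F₁/k)·e^(−kt).
F₁/k = 1361/0.003331 = 408640 t C; kt = 0.003331 × 407 = 1.356, e^(−kt) = 0.2578.
M(407) = 408640 + (279800 − 408640) × 0.2578 = 408640 − 33210 = 375420 t C.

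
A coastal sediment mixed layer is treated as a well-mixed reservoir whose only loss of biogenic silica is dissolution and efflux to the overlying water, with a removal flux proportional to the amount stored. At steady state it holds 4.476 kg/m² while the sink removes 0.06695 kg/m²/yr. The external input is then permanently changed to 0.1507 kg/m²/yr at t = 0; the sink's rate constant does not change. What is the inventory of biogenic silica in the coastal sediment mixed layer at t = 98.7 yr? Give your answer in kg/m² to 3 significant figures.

Residence time τ = M₀/F₀ = 66.86 yr. The eventual steady state is M_∞ = M₀·(F₁/F₀) = 4.476 × 0.1507/0.06695 = 10.075 kg/m².
The anomaly ΔM(t) = M(t) − M_∞ decays as ΔM₀·e^(−t/τ) with ΔM₀ = 4.476 − 10.075 = −5.599 kg/m².
At t = 98.7 yr, e^(−t/τ) = e^(−1.476) = 0.2285, so ΔM = −1.279 kg/m² and M = 10.075 − 1.279 = 8.7959 kg/m².

8.80 kg/m²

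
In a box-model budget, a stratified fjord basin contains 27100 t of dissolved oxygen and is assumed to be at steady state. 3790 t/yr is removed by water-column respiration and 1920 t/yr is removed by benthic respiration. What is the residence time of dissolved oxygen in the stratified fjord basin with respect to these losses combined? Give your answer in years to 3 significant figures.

4.75 yr

Total removal = 3790 + 1920 = 5710.0 t/yr.
τ = M / ΣF_out = 27100 / 5710.0 = 4.746 yr.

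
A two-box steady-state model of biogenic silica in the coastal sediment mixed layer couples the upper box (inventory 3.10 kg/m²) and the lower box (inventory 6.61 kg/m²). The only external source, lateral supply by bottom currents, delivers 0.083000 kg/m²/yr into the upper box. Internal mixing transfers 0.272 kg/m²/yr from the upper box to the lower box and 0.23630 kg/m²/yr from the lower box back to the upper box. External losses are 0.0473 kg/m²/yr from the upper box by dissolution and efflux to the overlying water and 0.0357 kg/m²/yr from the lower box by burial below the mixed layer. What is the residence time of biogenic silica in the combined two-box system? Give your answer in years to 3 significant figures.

117 yr

Treat the two boxes together as one reservoir: the mixing fluxes between them are internal recycling, so τ = ΣM / Σ(external losses).
M_total = 3.10 + 6.61 = 9.7100 kg/m².
ΣF_external_out = 0.0473 + 0.0357 = 0.083000 kg/m²/yr.
τ = M_total / ΣF_ext = 9.7100 / 0.083000 = 117.0 yr.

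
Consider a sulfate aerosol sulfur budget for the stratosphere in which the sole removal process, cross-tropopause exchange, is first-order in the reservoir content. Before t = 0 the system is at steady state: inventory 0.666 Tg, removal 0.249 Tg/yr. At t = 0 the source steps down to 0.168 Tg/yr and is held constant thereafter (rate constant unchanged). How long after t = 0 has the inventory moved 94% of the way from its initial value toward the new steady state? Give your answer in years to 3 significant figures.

τ = M₀/F₀ = 0.666/0.249 = 2.675 yr.
The remaining gap fraction is e^(−t/τ); 94% covered ⇒ e^(−t/τ) = 0.0600.
t = −τ ln(0.0600) = 2.675 × 2.813 = 7.525 yr.

7.53 yr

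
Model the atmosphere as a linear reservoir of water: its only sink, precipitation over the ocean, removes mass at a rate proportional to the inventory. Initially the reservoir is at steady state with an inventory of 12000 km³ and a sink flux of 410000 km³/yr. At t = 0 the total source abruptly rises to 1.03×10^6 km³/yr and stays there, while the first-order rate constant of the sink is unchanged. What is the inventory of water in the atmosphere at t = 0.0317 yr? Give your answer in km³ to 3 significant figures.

24000 km³

τ = M₀/F₀ = 12000/410000 = 0.02927 yr; rate constant k = 1/τ.
New steady state M_∞ = F₁/k = F₁·τ = 1.03×10^6 × 0.02927 = 30146 km³.
M(t) = M_∞ + (M₀ − M_∞)·e^(−t/τ); t/τ = 0.0317/0.02927 = 1.083, so e^(−t/τ) = 0.3386.
M(t) = 30146 − 18150 × 0.3386 = 24003 km³.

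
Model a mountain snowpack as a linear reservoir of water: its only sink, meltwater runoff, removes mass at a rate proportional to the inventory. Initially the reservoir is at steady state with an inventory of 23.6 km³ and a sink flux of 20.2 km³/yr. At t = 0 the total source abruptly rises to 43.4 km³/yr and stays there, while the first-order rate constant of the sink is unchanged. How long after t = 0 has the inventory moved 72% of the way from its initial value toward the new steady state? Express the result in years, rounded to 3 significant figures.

τ = M₀/F₀ = 23.6/20.2 = 1.168 yr.
The remaining gap fraction is e^(−t/τ); 72% covered ⇒ e^(−t/τ) = 0.280.
t = −τ ln(0.280) = 1.168 × 1.273 = 1.487 yr.

1.49 yr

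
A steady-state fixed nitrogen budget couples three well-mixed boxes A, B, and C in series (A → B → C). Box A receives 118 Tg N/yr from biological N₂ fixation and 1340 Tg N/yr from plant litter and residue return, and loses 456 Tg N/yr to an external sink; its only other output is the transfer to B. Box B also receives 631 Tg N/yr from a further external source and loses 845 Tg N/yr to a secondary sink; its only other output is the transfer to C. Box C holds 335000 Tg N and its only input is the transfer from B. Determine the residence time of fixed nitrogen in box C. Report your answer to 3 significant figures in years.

Box A: F(A→B) = (118 + 1340) − 456 = 1002.0 Tg N/yr.
Box B: F(B→C) = (1002.0 + 631) − 845 = 788.00 Tg N/yr.
Box C throughput = its input = 788.00 Tg N/yr; τ = 335000 / 788.00 = 425.1 yr.

425 yr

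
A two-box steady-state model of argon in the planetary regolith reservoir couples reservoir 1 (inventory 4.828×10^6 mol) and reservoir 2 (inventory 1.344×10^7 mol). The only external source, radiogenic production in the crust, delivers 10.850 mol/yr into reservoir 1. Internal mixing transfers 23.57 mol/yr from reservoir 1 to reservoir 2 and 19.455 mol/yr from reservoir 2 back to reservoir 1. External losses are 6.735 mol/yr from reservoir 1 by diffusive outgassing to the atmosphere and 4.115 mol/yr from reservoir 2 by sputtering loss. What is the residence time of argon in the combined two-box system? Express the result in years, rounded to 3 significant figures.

Treat the two boxes together as one reservoir: the mixing fluxes between them are internal recycling, so τ = ΣM / Σ(external losses).
M_total = 4.828×10^6 + 1.344×10^7 = 1.8268×10^7 mol.
ΣF_external_out = 6.735 + 4.115 = 10.850 mol/yr.
τ = M_total / ΣF_ext = 1.8268×10^7 / 10.850 = 1.684×10^6 yr.

1.68×10^6 yr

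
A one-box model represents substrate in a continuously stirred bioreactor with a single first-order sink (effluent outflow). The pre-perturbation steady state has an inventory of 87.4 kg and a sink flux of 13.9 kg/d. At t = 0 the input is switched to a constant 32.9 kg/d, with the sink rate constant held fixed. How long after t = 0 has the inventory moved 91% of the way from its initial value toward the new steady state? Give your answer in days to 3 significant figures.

15.1 d

τ = M₀/F₀ = 87.4/13.9 = 6.288 d.
The remaining gap fraction is e^(−t/τ); 91% covered ⇒ e^(−t/τ) = 0.0900.
t = −τ ln(0.0900) = 6.288 × 2.408 = 15.14 d.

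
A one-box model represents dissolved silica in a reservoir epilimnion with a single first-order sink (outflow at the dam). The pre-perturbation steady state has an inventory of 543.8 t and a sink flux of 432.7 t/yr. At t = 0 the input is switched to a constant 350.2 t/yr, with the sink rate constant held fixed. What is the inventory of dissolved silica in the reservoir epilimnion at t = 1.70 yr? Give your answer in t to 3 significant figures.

The sink rate constant is k = F₀/M₀ = 432.7/543.8 = 0.7957 yr⁻¹.
Solving dM/dt = F₁ − kM with M(0) = M₀ gives M(t) = F₁/k + (M₀ − F₁/k)·e^(−kt).
F₁/k = 350.2/0.7957 = 440.12 t; kt = 0.7957 × 1.70 = 1.353, e^(−kt) = 0.2585.
M(1.70) = 440.12 + (543.8 − 440.12) × 0.2585 = 440.12 + 26.81 = 466.92 t.

467 t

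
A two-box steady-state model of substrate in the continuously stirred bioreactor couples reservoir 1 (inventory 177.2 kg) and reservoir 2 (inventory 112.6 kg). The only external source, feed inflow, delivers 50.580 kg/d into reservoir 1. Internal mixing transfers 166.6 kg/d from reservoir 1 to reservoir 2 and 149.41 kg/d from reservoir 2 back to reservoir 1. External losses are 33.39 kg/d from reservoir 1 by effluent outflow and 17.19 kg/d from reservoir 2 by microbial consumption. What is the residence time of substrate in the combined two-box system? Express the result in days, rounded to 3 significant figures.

For the system as a whole, the A↔B exchange is internal and contributes nothing to the throughput; only the external sinks remove mass.
M_total = 177.2 + 112.6 = 289.80 kg.
ΣF_external_out = 33.39 + 17.19 = 50.580 kg/d.
τ = M_total / ΣF_ext = 289.80 / 50.580 = 5.730 d.

5.73 d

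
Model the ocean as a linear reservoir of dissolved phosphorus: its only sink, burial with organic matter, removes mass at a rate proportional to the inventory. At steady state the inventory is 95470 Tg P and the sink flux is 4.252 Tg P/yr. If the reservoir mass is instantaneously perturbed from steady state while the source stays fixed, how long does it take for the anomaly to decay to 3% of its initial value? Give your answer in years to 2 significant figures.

For a linear reservoir the anomaly decays as exp(−t/τ) with τ = M/F = 95470/4.252 = 22450 yr.
exp(−t/τ) = 0.03 ⇒ t = −τ ln(0.03) = 22450 × 3.507 = 78730 yr.

79000 yr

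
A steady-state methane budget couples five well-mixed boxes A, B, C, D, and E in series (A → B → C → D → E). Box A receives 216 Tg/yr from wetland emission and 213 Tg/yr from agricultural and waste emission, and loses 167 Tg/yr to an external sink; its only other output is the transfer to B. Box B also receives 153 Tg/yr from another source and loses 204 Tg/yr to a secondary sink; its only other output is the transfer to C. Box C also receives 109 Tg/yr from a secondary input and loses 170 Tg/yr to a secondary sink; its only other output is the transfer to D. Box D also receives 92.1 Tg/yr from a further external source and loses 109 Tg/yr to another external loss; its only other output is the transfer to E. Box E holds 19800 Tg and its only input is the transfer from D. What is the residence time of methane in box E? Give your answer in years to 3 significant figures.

149 yr

Box A: F(A→B) = (216 + 213) − 167 = 262.00 Tg/yr.
Box B: F(B→C) = (262.00 + 153) − 204 = 211.00 Tg/yr.
Box C: F(C→D) = (211.00 + 109) − 170 = 150.00 Tg/yr.
Box D: F(D→E) = (150.00 + 92.1) − 109 = 133.10 Tg/yr.
Box E throughput = its input = 133.10 Tg/yr; τ = 19800 / 133.10 = 148.8 yr.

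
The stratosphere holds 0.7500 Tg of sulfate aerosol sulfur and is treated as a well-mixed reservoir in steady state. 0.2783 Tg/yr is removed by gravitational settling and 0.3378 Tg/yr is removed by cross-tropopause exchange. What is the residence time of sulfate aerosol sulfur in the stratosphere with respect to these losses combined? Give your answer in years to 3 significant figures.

1.22 yr

Total removal = 0.2783 + 0.3378 = 0.61610 Tg/yr.
τ = M / ΣF_out = 0.7500 / 0.61610 = 1.217 yr.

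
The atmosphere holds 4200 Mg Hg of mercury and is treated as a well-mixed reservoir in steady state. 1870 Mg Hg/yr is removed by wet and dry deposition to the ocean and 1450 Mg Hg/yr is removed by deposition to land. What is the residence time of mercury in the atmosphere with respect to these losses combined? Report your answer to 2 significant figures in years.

Total removal = 1870 + 1450 = 3320.0 Mg Hg/yr.
τ = M / ΣF_out = 4200 / 3320.0 = 1.265 yr.

1.3 yr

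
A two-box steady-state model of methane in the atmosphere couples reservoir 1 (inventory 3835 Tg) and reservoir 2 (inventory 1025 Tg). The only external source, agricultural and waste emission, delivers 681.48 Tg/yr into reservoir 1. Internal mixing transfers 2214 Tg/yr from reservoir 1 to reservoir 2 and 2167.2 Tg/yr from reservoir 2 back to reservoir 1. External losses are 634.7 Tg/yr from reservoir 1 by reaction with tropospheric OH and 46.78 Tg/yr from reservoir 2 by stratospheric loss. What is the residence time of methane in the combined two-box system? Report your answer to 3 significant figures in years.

7.13 yr

For the system as a whole, the A↔B exchange is internal and contributes nothing to the throughput; only the external sinks remove mass.
M_total = 3835 + 1025 = 4860.0 Tg.
ΣF_external_out = 634.7 + 46.78 = 681.48 Tg/yr.
τ = M_total / ΣF_ext = 4860.0 / 681.48 = 7.132 yr.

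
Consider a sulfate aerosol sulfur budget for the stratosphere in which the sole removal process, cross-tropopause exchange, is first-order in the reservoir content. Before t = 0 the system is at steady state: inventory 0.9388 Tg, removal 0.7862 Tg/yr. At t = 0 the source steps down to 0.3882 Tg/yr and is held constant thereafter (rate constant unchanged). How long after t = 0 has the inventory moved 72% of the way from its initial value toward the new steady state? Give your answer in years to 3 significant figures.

1.52 yr

τ = M₀/F₀ = 0.9388/0.7862 = 1.194 yr.
The remaining gap fraction is e^(−t/τ); 72% covered ⇒ e^(−t/τ) = 0.280.
t = −τ ln(0.280) = 1.194 × 1.273 = 1.520 yr.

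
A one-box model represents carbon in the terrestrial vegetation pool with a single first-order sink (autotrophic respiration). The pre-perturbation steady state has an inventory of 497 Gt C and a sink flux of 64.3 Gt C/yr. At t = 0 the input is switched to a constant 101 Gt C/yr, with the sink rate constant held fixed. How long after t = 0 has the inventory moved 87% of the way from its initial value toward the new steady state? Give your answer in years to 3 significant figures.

15.8 yr

τ = M₀/F₀ = 497/64.3 = 7.729 yr.
The remaining gap fraction is e^(−t/τ); 87% covered ⇒ e^(−t/τ) = 0.130.
t = −τ ln(0.130) = 7.729 × 2.040 = 15.77 yr.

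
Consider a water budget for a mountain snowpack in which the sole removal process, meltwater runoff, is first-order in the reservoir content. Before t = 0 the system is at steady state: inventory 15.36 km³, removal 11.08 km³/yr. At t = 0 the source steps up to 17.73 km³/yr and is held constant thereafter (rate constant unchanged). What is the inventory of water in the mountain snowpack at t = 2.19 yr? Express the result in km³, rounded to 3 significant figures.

22.7 km³

τ = M₀/F₀ = 15.36/11.08 = 1.386 yr; rate constant k = 1/τ.
New steady state M_∞ = F₁/k = F₁·τ = 17.73 × 1.386 = 24.579 km³.
M(t) = M_∞ + (M₀ − M_∞)·e^(−t/τ); t/τ = 2.19/1.386 = 1.580, so e^(−t/τ) = 0.2060.
M(t) = 24.579 − 9.219 × 0.2060 = 22.679 km³.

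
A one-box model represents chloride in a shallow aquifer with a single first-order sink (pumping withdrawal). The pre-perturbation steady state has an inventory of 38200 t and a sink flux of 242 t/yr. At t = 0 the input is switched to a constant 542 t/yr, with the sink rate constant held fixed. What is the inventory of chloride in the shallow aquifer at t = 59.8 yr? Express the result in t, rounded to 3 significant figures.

53100 t

τ = M₀/F₀ = 38200/242 = 157.9 yr; rate constant k = 1/τ.
New steady state M_∞ = F₁/k = F₁·τ = 542 × 157.9 = 85555 t.
M(t) = M_∞ + (M₀ − M_∞)·e^(−t/τ); t/τ = 59.8/157.9 = 0.3788, so e^(−t/τ) = 0.6847.
M(t) = 85555 − 47360 × 0.6847 = 53133 t.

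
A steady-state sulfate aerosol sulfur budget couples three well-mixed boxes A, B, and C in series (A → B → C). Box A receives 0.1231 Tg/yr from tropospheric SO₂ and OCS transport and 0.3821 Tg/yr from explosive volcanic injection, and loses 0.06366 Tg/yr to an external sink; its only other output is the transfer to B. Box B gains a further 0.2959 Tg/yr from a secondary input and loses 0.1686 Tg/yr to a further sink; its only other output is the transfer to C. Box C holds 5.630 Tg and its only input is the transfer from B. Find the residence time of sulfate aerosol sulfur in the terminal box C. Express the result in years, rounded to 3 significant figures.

9.90 yr

Box A: F(A→B) = (0.1231 + 0.3821) − 0.06366 = 0.44154 Tg/yr.
Box B: F(B→C) = (0.44154 + 0.2959) − 0.1686 = 0.56884 Tg/yr.
Box C throughput = its input = 0.56884 Tg/yr; τ = 5.630 / 0.56884 = 9.897 yr.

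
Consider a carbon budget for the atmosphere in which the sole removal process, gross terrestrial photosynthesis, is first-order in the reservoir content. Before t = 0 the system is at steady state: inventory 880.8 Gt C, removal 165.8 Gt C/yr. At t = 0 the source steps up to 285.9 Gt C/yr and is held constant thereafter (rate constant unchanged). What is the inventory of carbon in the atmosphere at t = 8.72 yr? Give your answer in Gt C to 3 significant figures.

Residence time τ = M₀/F₀ = 5.312 yr. The eventual steady state is M_∞ = M₀·(F₁/F₀) = 880.8 × 285.9/165.8 = 1518.8 Gt C.
The anomaly ΔM(t) = M(t) − M_∞ decays as ΔM₀·e^(−t/τ) with ΔM₀ = 880.8 − 1518.8 = −638.0 Gt C.
At t = 8.72 yr, e^(−t/τ) = e^(−1.641) = 0.1937, so ΔM = −123.6 Gt C and M = 1518.8 − 123.6 = 1395.2 Gt C.

1400 Gt C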